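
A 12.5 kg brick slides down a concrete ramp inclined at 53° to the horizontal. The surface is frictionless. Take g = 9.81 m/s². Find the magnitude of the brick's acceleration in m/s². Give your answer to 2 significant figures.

7.8 m/s²

Resolving the weight along the incline: the component pulling the brick down the slope is mg sin 53° = 12.5 × 9.81 × 0.7986 = 97.928 N, and the normal force is N = mg cos 53° = 12.5 × 9.81 × 0.6018 = 73.796 N.
With no friction the net force along the incline is 97.928 N, so a = g sin 53° = 97.928 / 12.5 = 7.8342 m/s².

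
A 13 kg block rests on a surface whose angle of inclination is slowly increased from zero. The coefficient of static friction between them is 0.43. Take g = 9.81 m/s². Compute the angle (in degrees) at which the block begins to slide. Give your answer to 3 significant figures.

At the threshold of sliding, static friction is at its maximum μ_s N and exactly balances the weight component along the incline: mg sin θ = μ_s mg cos θ.
Hence tan θ = μ_s = 0.43, so θ = arctan(0.43) = 23.2677°.

23.3°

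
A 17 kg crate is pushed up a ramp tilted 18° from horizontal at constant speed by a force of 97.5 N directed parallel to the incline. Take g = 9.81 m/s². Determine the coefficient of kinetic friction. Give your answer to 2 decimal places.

0.29

At constant speed ΣF = 0 along the incline. The applied 97.5 N acts up the slope; the weight component mg sin 18° = 51.535 N and kinetic friction μN both act down the slope.
So 97.5 = 51.535 + μ × 158.608, giving μ = (97.5 − 51.535) / 158.608 = 0.2898.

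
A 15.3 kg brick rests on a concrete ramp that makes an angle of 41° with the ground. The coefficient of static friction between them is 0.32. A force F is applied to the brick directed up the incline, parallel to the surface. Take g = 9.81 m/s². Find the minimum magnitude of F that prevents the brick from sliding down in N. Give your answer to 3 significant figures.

The normal force is N = mg cos 41° = 113.277 N. With F at its minimum the brick is on the verge of sliding down, so static friction is at its maximum μ_s N = 0.32 × 113.277 = 36.249 N and acts up the slope.
Equilibrium along the incline: F + μ_s N = mg sin 41°, so F = 98.470 − 36.249 = 62.221 N.

62.2 N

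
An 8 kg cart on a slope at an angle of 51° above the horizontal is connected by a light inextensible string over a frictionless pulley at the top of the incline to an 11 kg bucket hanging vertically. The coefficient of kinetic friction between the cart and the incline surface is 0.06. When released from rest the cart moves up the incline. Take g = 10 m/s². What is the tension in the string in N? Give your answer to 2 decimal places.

For the cart on the incline: the weight component along the slope is m₁g sin 51° = 8 × 10 × 0.7771 = 62.168 N and the normal force is N = m₁g cos 51° = 50.346 N.
Kinetic friction opposes the cart's motion up the incline: f = μN = 0.06 × 50.346 = 3.021 N acting down the slope.
Newton's second law for the cart (up-slope positive): T − 62.168 − 3.021 = 8 a. For the hanging bucket (downward positive): 11 × 10 − T = 11 a.
Adding the two equations eliminates T: 44.811 = 19 a, so a = 2.3585 m/s².
Then from the hanging bucket's equation, T = 11 × (10 − 2.3585) = 84.056 N.

84.06 N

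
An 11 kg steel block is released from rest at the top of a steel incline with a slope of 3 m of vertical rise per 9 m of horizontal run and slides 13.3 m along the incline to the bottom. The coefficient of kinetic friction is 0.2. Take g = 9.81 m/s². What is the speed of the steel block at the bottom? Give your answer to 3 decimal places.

5.745 m/s

The weight component along the incline is mg sin 18.43° = 34.124 N and the normal force is N = mg cos 18.43° = 102.372 N.
Friction up the slope is f = μN = 0.2 × 102.372 = 20.474 N, so the net downslope force is 34.124 − 20.474 = 13.650 N and a = 13.650 / 11 = 1.2409 m/s².
Starting from rest over a distance of 13.3 m, v² = 2aL = 2 × 1.2409 × 13.3 = 33.0079, so v = 5.7453 m/s.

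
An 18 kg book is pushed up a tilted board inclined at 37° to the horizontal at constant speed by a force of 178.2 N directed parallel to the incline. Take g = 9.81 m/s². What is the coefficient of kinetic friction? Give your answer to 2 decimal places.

At constant speed ΣF = 0 along the incline. The applied 178.2 N acts up the slope; the weight component mg sin 37° = 106.268 N and kinetic friction μN both act down the slope.
So 178.2 = 106.268 + μ × 141.023, giving μ = (178.2 − 106.268) / 141.023 = 0.5101.

0.51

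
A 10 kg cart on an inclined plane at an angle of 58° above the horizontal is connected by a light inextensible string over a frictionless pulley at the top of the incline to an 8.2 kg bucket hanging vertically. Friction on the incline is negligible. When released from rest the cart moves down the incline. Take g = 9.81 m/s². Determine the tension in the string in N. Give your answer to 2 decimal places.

81.68 N

For the cart on the incline: the weight component along the slope is m₁g sin 58° = 10 × 9.81 × 0.8480 = 83.189 N and the normal force is N = m₁g cos 58° = 51.985 N.
Newton's second law for the cart (down-slope positive): 83.189 − T = 10 a. For the hanging bucket (upward positive): T − 8.2 × 9.81 = 8.2 a.
Adding the two equations eliminates T: 2.747 = 18.2 a, so a = 0.1509 m/s².
Then from the hanging bucket's equation, T = 8.2 × (9.81 + 0.1509) = 81.679 N.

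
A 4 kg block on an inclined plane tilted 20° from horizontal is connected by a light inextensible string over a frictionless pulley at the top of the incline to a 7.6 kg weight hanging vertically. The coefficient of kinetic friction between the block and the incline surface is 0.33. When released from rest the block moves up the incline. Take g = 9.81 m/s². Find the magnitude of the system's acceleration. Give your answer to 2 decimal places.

4.22 m/s²

For the block on the incline: the weight component along the slope is m₁g sin 20° = 4 × 9.81 × 0.3420 = 13.420 N and the normal force is N = m₁g cos 20° = 36.874 N.
Kinetic friction opposes the block's motion up the incline: f = μN = 0.33 × 36.874 = 12.168 N acting down the slope.
Newton's second law for the block (up-slope positive): T − 13.420 − 12.168 = 4 a. For the hanging weight (downward positive): 7.6 × 9.81 − T = 7.6 a.
Adding the two equations eliminates T: 48.968 = 11.6 a, so a = 4.2214 m/s².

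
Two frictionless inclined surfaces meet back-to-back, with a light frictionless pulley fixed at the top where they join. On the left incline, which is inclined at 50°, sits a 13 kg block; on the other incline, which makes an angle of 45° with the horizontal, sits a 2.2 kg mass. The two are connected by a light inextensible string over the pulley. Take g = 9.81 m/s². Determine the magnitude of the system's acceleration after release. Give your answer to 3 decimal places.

5.423 m/s²

Resolve each weight along its own incline: the 13 kg mass has component 13 × 9.81 × sin 50° = 97.694 N down its slope, and the 2.2 kg mass has 2.2 × 9.81 × sin 45° = 15.261 N down its slope.
The 13 kg side's 97.694 N exceeds the other side's 15.261 N, so that mass slides down and the 2.2 kg mass slides up. Taking that direction as positive, Newton's second law for the whole system gives 97.694 − 15.261 = (13 + 2.2) a, so a = 82.433 / 15.2 = 5.4232 m/s².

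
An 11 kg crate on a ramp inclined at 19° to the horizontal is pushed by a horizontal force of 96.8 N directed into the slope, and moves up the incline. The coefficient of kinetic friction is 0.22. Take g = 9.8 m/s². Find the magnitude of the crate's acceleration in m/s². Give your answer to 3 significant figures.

2.46 m/s²

The horizontal push has components F cos 19° = 96.8 × 0.9455 = 91.524 N up the incline and F sin 19° = 96.8 × 0.3256 = 31.518 N pressing into the surface.
The normal force is therefore N = mg cos 19° + F sin 19° = 101.925 + 31.518 = 133.443 N, and kinetic friction down the slope is μN = 0.22 × 133.443 = 29.357 N.
Along the incline: F cos 19° − mg sin 19° − μN = ma, so 91.524 − 35.100 − 29.357 = 11 a, giving a = 2.4606 m/s².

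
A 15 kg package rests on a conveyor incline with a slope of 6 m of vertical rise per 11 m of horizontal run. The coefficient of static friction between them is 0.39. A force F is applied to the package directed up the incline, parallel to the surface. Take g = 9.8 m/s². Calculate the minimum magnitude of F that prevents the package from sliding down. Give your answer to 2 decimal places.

20.06 N

The normal force is N = mg cos 28.61° = 129.051 N. With F at its minimum the package is on the verge of sliding down, so static friction is at its maximum μ_s N = 0.39 × 129.051 = 50.330 N and acts up the slope.
Equilibrium along the incline: F + μ_s N = mg sin 28.61°, so F = 70.391 − 50.330 = 20.061 N.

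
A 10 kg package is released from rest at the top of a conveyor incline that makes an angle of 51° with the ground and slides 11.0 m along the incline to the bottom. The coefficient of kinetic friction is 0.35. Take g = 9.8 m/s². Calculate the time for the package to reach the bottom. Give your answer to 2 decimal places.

2.01 s

The weight component along the incline is mg sin 51° = 76.160 N and the normal force is N = mg cos 51° = 61.673 N.
Friction up the slope is f = μN = 0.35 × 61.673 = 21.586 N, so the net downslope force is 76.160 − 21.586 = 54.574 N and a = 54.574 / 10 = 5.4574 m/s².
Starting from rest, L = ½at², so t = √(2L/a) = √(2 × 11.0 / 5.4574) = 2.0078 s.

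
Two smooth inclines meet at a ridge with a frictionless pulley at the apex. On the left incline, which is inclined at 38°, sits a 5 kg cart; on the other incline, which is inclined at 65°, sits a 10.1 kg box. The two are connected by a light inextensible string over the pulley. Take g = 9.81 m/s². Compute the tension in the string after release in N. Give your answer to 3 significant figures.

Resolve each weight along its own incline: the 5 kg mass has component 5 × 9.81 × sin 38° = 30.198 N down its slope, and the 10.1 kg mass has 10.1 × 9.81 × sin 65° = 89.798 N down its slope.
The 10.1 kg side's 89.798 N exceeds the other side's 30.198 N, so that mass slides down and the 5 kg mass slides up. Taking that direction as positive, Newton's second law for the whole system gives 89.798 − 30.198 = (5 + 10.1) a, so a = 59.600 / 15.1 = 3.9470 m/s².
For the 5 kg mass (up-slope positive): T − 30.198 = 5 × 3.9470, so T = 49.933 N.

49.9 N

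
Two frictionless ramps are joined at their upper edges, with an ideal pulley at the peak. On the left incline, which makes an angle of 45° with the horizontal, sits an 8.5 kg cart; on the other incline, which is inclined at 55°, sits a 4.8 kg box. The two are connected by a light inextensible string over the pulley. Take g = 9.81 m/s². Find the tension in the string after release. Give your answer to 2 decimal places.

Resolve each weight along its own incline: the 8.5 kg mass has component 8.5 × 9.81 × sin 45° = 58.962 N down its slope, and the 4.8 kg mass has 4.8 × 9.81 × sin 55° = 38.572 N down its slope.
The 8.5 kg side's 58.962 N exceeds the other side's 38.572 N, so that mass slides down and the 4.8 kg mass slides up. Taking that direction as positive, Newton's second law for the whole system gives 58.962 − 38.572 = (8.5 + 4.8) a, so a = 20.390 / 13.3 = 1.5331 m/s².
For the 4.8 kg mass (up-slope positive): T − 38.572 = 4.8 × 1.5331, so T = 45.931 N.

45.93 N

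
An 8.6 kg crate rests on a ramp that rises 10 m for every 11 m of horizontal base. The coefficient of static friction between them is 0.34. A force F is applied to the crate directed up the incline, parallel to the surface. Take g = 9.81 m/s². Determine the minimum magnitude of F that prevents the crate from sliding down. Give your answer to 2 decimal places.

The normal force is N = mg cos 42.27° = 62.426 N. With F at its minimum the crate is on the verge of sliding down, so static friction is at its maximum μ_s N = 0.34 × 62.426 = 21.225 N and acts up the slope.
Equilibrium along the incline: F + μ_s N = mg sin 42.27°, so F = 56.751 − 21.225 = 35.526 N.

35.53 N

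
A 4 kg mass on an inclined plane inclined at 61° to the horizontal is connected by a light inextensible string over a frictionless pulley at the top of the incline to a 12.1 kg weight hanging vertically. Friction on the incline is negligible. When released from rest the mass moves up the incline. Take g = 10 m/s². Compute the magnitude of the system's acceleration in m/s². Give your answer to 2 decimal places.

5.34 m/s²

For the mass on the incline: the weight component along the slope is m₁g sin 61° = 4 × 10 × 0.8746 = 34.984 N and the normal force is N = m₁g cos 61° = 19.392 N.
Newton's second law for the mass (up-slope positive): T − 34.984 = 4 a. For the hanging weight (downward positive): 12.1 × 10 − T = 12.1 a.
Adding the two equations eliminates T: 86.016 = 16.1 a, so a = 5.3426 m/s².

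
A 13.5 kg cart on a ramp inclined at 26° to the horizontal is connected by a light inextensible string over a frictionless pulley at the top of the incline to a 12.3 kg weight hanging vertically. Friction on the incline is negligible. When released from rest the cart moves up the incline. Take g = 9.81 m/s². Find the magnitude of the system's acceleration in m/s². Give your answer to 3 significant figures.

For the cart on the incline: the weight component along the slope is m₁g sin 26° = 13.5 × 9.81 × 0.4384 = 58.060 N and the normal force is N = m₁g cos 26° = 119.032 N.
Newton's second law for the cart (up-slope positive): T − 58.060 = 13.5 a. For the hanging weight (downward positive): 12.3 × 9.81 − T = 12.3 a.
Adding the two equations eliminates T: 62.603 = 25.8 a, so a = 2.4265 m/s².

2.43 m/s²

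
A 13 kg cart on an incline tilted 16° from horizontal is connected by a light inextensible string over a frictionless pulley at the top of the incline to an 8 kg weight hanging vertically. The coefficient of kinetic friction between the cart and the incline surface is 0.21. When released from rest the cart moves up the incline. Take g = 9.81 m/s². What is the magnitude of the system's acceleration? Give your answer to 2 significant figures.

For the cart on the incline: the weight component along the slope is m₁g sin 16° = 13 × 9.81 × 0.2756 = 35.147 N and the normal force is N = m₁g cos 16° = 122.590 N.
Kinetic friction opposes the cart's motion up the incline: f = μN = 0.21 × 122.590 = 25.744 N acting down the slope.
Newton's second law for the cart (up-slope positive): T − 35.147 − 25.744 = 13 a. For the hanging weight (downward positive): 8 × 9.81 − T = 8 a.
Adding the two equations eliminates T: 17.589 = 21 a, so a = 0.8376 m/s².

0.84 m/s²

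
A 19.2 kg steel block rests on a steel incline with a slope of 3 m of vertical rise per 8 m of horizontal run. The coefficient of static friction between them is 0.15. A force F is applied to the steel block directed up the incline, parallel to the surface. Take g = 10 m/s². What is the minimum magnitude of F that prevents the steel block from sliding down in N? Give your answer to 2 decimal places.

The normal force is N = mg cos 20.56° = 179.775 N. With F at its minimum the steel block is on the verge of sliding down, so static friction is at its maximum μ_s N = 0.15 × 179.775 = 26.966 N and acts up the slope.
Equilibrium along the incline: F + μ_s N = mg sin 20.56°, so F = 67.416 − 26.966 = 40.450 N.

40.45 N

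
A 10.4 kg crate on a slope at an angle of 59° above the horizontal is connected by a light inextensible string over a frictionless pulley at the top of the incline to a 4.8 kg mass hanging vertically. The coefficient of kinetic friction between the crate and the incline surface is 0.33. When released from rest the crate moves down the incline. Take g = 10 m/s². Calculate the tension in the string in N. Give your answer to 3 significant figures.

For the crate on the incline: the weight component along the slope is m₁g sin 59° = 10.4 × 10 × 0.8572 = 89.149 N and the normal force is N = m₁g cos 59° = 53.564 N.
Kinetic friction opposes the crate's motion down the incline: f = μN = 0.33 × 53.564 = 17.676 N acting up the slope.
Newton's second law for the crate (down-slope positive): 89.149 − 17.676 − T = 10.4 a. For the hanging mass (upward positive): T − 4.8 × 10 = 4.8 a.
Adding the two equations eliminates T: 23.473 = 15.2 a, so a = 1.5443 m/s².
Then from the hanging mass's equation, T = 4.8 × (10 + 1.5443) = 55.413 N.

55.4 N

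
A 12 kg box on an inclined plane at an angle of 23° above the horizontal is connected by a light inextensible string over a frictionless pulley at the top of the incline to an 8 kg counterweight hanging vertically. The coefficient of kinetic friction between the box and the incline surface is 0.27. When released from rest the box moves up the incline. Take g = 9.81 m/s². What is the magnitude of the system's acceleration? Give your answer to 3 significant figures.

0.161 m/s²

For the box on the incline: the weight component along the slope is m₁g sin 23° = 12 × 9.81 × 0.3907 = 45.993 N and the normal force is N = m₁g cos 23° = 108.362 N.
Kinetic friction opposes the box's motion up the incline: f = μN = 0.27 × 108.362 = 29.258 N acting down the slope.
Newton's second law for the box (up-slope positive): T − 45.993 − 29.258 = 12 a. For the hanging counterweight (downward positive): 8 × 9.81 − T = 8 a.
Adding the two equations eliminates T: 3.229 = 20 a, so a = 0.1615 m/s².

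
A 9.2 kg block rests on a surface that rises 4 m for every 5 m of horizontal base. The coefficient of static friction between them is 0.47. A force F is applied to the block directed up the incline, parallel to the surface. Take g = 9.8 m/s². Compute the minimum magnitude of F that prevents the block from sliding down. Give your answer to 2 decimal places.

The normal force is N = mg cos 38.66° = 70.403 N. With F at its minimum the block is on the verge of sliding down, so static friction is at its maximum μ_s N = 0.47 × 70.403 = 33.089 N and acts up the slope.
Equilibrium along the incline: F + μ_s N = mg sin 38.66°, so F = 56.323 − 33.089 = 23.234 N.

23.23 N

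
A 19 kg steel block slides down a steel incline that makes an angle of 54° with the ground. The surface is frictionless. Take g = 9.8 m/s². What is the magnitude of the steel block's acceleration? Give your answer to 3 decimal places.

7.928 m/s²

Resolving the weight along the incline: the component pulling the steel block down the slope is mg sin 54° = 19 × 9.8 × 0.8090 = 150.636 N, and the normal force is N = mg cos 54° = 19 × 9.8 × 0.5878 = 109.448 N.
With no friction the net force along the incline is 150.636 N, so a = g sin 54° = 150.636 / 19 = 7.9282 m/s².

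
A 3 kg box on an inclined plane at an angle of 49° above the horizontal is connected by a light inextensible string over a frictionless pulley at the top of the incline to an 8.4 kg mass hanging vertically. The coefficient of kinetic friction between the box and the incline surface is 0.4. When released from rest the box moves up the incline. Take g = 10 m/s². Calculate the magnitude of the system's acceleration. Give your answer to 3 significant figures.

For the box on the incline: the weight component along the slope is m₁g sin 49° = 3 × 10 × 0.7547 = 22.641 N and the normal force is N = m₁g cos 49° = 19.682 N.
Kinetic friction opposes the box's motion up the incline: f = μN = 0.4 × 19.682 = 7.873 N acting down the slope.
Newton's second law for the box (up-slope positive): T − 22.641 − 7.873 = 3 a. For the hanging mass (downward positive): 8.4 × 10 − T = 8.4 a.
Adding the two equations eliminates T: 53.486 = 11.4 a, so a = 4.6918 m/s².

4.69 m/s²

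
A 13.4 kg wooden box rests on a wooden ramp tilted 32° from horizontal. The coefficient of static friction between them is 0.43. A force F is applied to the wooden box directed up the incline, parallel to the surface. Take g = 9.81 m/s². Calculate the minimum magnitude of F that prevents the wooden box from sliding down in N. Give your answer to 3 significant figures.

The normal force is N = mg cos 32° = 111.479 N. With F at its minimum the wooden box is on the verge of sliding down, so static friction is at its maximum μ_s N = 0.43 × 111.479 = 47.936 N and acts up the slope.
Equilibrium along the incline: F + μ_s N = mg sin 32°, so F = 69.660 − 47.936 = 21.724 N.

21.7 N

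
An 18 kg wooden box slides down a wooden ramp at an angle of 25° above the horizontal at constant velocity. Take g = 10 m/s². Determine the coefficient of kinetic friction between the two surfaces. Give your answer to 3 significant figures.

0.466

At constant velocity the net force along the incline is zero: mg sin 25° = μ mg cos 25°.
So μ = tan 25° = 0.4226 / 0.9063 = 0.4663.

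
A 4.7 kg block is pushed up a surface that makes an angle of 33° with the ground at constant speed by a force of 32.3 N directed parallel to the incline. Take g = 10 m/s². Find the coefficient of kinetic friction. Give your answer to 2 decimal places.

At constant speed ΣF = 0 along the incline. The applied 32.3 N acts up the slope; the weight component mg sin 33° = 25.598 N and kinetic friction μN both act down the slope.
So 32.3 = 25.598 + μ × 39.418, giving μ = (32.3 − 25.598) / 39.418 = 0.1700.

0.17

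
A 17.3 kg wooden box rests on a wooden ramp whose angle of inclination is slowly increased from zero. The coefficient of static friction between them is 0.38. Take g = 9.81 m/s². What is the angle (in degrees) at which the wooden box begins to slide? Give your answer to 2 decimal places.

At the threshold of sliding, static friction is at its maximum μ_s N and exactly balances the weight component along the incline: mg sin θ = μ_s mg cos θ.
Hence tan θ = μ_s = 0.38, so θ = arctan(0.38) = 20.8068°.

20.81°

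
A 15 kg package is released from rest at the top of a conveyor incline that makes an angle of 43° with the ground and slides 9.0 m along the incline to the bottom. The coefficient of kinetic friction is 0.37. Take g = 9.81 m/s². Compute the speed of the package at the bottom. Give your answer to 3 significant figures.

8.52 m/s

The weight component along the incline is mg sin 43° = 100.356 N and the normal force is N = mg cos 43° = 107.619 N.
Friction up the slope is f = μN = 0.37 × 107.619 = 39.819 N, so the net downslope force is 100.356 − 39.819 = 60.537 N and a = 60.537 / 15 = 4.0358 m/s².
Starting from rest over a distance of 9.0 m, v² = 2aL = 2 × 4.0358 × 9.0 = 72.6444, so v = 8.5232 m/s.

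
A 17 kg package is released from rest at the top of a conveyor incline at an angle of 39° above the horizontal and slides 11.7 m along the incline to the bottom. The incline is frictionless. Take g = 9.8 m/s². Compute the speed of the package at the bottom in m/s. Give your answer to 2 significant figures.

12 m/s

The weight component along the incline is mg sin 39° = 104.845 N and the normal force is N = mg cos 39° = 129.473 N.
With no friction, a = g sin 39° = 6.1673 m/s².
Starting from rest over a distance of 11.7 m, v² = 2aL = 2 × 6.1673 × 11.7 = 144.3148, so v = 12.0131 m/s.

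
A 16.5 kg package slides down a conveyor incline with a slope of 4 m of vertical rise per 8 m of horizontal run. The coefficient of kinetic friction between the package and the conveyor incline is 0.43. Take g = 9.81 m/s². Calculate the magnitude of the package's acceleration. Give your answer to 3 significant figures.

Resolving the weight along the incline: the component pulling the package down the slope is mg sin 26.57° = 16.5 × 9.81 × 0.4472 = 72.386 N, and the normal force is N = mg cos 26.57° = 16.5 × 9.81 × 0.8944 = 144.772 N.
Kinetic friction acts up the slope with magnitude f = μN = 0.43 × 144.772 = 62.252 N.
Net force along the incline is 72.386 − 62.252 = 10.134 N, so a = 10.134 / 16.5 = 0.6142 m/s².

0.614 m/s²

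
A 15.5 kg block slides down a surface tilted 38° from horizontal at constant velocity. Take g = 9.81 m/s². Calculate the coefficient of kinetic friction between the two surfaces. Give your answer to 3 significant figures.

0.781

At constant velocity the net force along the incline is zero: mg sin 38° = μ mg cos 38°.
So μ = tan 38° = 0.6157 / 0.7880 = 0.7813.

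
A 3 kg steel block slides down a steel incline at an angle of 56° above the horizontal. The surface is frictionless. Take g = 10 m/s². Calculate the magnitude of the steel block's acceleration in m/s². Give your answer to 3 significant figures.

Resolving the weight along the incline: the component pulling the steel block down the slope is mg sin 56° = 3 × 10 × 0.8290 = 24.870 N, and the normal force is N = mg cos 56° = 3 × 10 × 0.5592 = 16.776 N.
With no friction the net force along the incline is 24.870 N, so a = g sin 56° = 24.870 / 3 = 8.2900 m/s².

8.29 m/s²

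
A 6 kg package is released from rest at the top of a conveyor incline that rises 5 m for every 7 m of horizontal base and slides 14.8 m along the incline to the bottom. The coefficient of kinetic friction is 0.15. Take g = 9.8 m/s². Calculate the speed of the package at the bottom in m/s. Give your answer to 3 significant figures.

The weight component along the incline is mg sin 35.54° = 34.177 N and the normal force is N = mg cos 35.54° = 47.848 N.
Friction up the slope is f = μN = 0.15 × 47.848 = 7.177 N, so the net downslope force is 34.177 − 7.177 = 27.000 N and a = 27.000 / 6 = 4.5000 m/s².
Starting from rest over a distance of 14.8 m, v² = 2aL = 2 × 4.5000 × 14.8 = 133.2000, so v = 11.5412 m/s.

11.5 m/s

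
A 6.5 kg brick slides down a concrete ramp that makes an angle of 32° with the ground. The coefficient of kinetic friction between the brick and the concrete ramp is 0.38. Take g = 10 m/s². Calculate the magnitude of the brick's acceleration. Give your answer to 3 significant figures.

Resolving the weight along the incline: the component pulling the brick down the slope is mg sin 32° = 6.5 × 10 × 0.5299 = 34.444 N, and the normal force is N = mg cos 32° = 6.5 × 10 × 0.8480 = 55.120 N.
Kinetic friction acts up the slope with magnitude f = μN = 0.38 × 55.120 = 20.946 N.
Net force along the incline is 34.444 − 20.946 = 13.498 N, so a = 13.498 / 6.5 = 2.0766 m/s².

2.08 m/s²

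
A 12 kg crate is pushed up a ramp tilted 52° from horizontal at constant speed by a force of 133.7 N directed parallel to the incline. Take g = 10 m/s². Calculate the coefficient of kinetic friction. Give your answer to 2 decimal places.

At constant speed ΣF = 0 along the incline. The applied 133.7 N acts up the slope; the weight component mg sin 52° = 94.561 N and kinetic friction μN both act down the slope.
So 133.7 = 94.561 + μ × 73.879, giving μ = (133.7 − 94.561) / 73.879 = 0.5298.

0.53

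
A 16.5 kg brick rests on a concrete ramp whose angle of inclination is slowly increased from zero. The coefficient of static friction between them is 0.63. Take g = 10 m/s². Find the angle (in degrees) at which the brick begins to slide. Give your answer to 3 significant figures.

At the threshold of sliding, static friction is at its maximum μ_s N and exactly balances the weight component along the incline: mg sin θ = μ_s mg cos θ.
Hence tan θ = μ_s = 0.63, so θ = arctan(0.63) = 32.2109°.

32.2°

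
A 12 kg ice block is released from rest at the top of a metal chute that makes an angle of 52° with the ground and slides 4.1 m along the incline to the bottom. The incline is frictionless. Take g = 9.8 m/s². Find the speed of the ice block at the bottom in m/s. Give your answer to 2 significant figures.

The weight component along the incline is mg sin 52° = 92.670 N and the normal force is N = mg cos 52° = 72.402 N.
With no friction, a = g sin 52° = 7.7225 m/s².
Starting from rest over a distance of 4.1 m, v² = 2aL = 2 × 7.7225 × 4.1 = 63.3245, so v = 7.9577 m/s.

8.0 m/s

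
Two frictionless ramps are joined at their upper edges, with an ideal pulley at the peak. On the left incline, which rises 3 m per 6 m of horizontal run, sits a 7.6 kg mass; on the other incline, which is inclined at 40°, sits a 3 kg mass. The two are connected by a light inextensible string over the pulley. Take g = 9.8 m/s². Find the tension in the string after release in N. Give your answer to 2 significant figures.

23 N

Resolve each weight along its own incline: the 7.6 kg mass has component 7.6 × 9.8 × sin 26.57° = 33.308 N down its slope, and the 3 kg mass has 3 × 9.8 × sin 40° = 18.898 N down its slope.
The 7.6 kg side's 33.308 N exceeds the other side's 18.898 N, so that mass slides down and the 3 kg mass slides up. Taking that direction as positive, Newton's second law for the whole system gives 33.308 − 18.898 = (7.6 + 3) a, so a = 14.410 / 10.6 = 1.3594 m/s².
For the 3 kg mass (up-slope positive): T − 18.898 = 3 × 1.3594, so T = 22.976 N.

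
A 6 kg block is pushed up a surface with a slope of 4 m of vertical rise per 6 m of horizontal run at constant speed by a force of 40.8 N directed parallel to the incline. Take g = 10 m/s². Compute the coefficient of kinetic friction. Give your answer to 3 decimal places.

0.151

At constant speed ΣF = 0 along the incline. The applied 40.8 N acts up the slope; the weight component mg sin 33.69° = 33.282 N and kinetic friction μN both act down the slope.
So 40.8 = 33.282 + μ × 49.923, giving μ = (40.8 − 33.282) / 49.923 = 0.1506.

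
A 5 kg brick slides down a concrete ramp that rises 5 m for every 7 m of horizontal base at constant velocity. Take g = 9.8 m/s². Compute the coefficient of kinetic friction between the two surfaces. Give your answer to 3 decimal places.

At constant velocity the net force along the incline is zero: mg sin 35.54° = μ mg cos 35.54°.
So μ = tan 35.54° = 0.5812 / 0.8137 = 0.7143.

0.714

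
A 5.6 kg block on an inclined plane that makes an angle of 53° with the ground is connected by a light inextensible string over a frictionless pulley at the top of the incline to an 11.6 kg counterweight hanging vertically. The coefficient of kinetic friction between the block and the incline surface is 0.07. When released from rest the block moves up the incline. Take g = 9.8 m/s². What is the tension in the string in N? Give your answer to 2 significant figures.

68 N

For the block on the incline: the weight component along the slope is m₁g sin 53° = 5.6 × 9.8 × 0.7986 = 43.827 N and the normal force is N = m₁g cos 53° = 33.028 N.
Kinetic friction opposes the block's motion up the incline: f = μN = 0.07 × 33.028 = 2.312 N acting down the slope.
Newton's second law for the block (up-slope positive): T − 43.827 − 2.312 = 5.6 a. For the hanging counterweight (downward positive): 11.6 × 9.8 − T = 11.6 a.
Adding the two equations eliminates T: 67.541 = 17.2 a, so a = 3.9268 m/s².
Then from the hanging counterweight's equation, T = 11.6 × (9.8 − 3.9268) = 68.129 N.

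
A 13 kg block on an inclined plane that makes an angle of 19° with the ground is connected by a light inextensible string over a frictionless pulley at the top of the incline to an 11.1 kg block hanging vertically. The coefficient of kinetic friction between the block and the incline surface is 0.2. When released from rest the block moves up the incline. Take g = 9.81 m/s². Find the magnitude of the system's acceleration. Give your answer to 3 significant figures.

1.79 m/s²

For the block on the incline: the weight component along the slope is m₁g sin 19° = 13 × 9.81 × 0.3256 = 41.524 N and the normal force is N = m₁g cos 19° = 120.582 N.
Kinetic friction opposes the block's motion up the incline: f = μN = 0.2 × 120.582 = 24.116 N acting down the slope.
Newton's second law for the block (up-slope positive): T − 41.524 − 24.116 = 13 a. For the hanging block (downward positive): 11.1 × 9.81 − T = 11.1 a.
Adding the two equations eliminates T: 43.251 = 24.1 a, so a = 1.7946 m/s².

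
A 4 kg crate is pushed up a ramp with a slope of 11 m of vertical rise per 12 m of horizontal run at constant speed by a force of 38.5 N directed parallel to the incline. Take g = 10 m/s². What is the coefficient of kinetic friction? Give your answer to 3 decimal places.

0.389

At constant speed ΣF = 0 along the incline. The applied 38.5 N acts up the slope; the weight component mg sin 42.51° = 27.029 N and kinetic friction μN both act down the slope.
So 38.5 = 27.029 + μ × 29.486, giving μ = (38.5 − 27.029) / 29.486 = 0.3890.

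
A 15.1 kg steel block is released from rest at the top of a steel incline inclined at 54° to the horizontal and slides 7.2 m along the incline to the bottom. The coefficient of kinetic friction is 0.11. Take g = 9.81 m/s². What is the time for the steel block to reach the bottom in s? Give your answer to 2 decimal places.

1.40 s

The weight component along the incline is mg sin 54° = 119.840 N and the normal force is N = mg cos 54° = 87.069 N.
Friction up the slope is f = μN = 0.11 × 87.069 = 9.578 N, so the net downslope force is 119.840 − 9.578 = 110.262 N and a = 110.262 / 15.1 = 7.3021 m/s².
Starting from rest, L = ½at², so t = √(2L/a) = √(2 × 7.2 / 7.3021) = 1.4043 s.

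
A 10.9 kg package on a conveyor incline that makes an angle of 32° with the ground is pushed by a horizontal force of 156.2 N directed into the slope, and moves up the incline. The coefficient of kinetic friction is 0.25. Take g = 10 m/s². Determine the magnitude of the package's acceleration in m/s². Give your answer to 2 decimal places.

The horizontal push has components F cos 32° = 156.2 × 0.8480 = 132.458 N up the incline and F sin 32° = 156.2 × 0.5299 = 82.770 N pressing into the surface.
The normal force is therefore N = mg cos 32° + F sin 32° = 92.432 + 82.770 = 175.202 N, and kinetic friction down the slope is μN = 0.25 × 175.202 = 43.800 N.
Along the incline: F cos 32° − mg sin 32° − μN = ma, so 132.458 − 57.759 − 43.800 = 10.9 a, giving a = 2.8348 m/s².

2.83 m/s²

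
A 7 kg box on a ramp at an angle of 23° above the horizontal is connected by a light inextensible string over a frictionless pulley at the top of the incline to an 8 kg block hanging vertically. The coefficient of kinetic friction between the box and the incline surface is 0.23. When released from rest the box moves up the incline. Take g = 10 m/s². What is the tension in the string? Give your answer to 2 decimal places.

For the box on the incline: the weight component along the slope is m₁g sin 23° = 7 × 10 × 0.3907 = 27.349 N and the normal force is N = m₁g cos 23° = 64.435 N.
Kinetic friction opposes the box's motion up the incline: f = μN = 0.23 × 64.435 = 14.820 N acting down the slope.
Newton's second law for the box (up-slope positive): T − 27.349 − 14.820 = 7 a. For the hanging block (downward positive): 8 × 10 − T = 8 a.
Adding the two equations eliminates T: 37.831 = 15 a, so a = 2.5221 m/s².
Then from the hanging block's equation, T = 8 × (10 − 2.5221) = 59.823 N.

59.82 N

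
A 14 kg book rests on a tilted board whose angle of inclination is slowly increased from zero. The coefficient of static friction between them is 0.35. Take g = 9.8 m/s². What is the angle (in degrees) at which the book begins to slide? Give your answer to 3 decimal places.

19.290°

At the threshold of sliding, static friction is at its maximum μ_s N and exactly balances the weight component along the incline: mg sin θ = μ_s mg cos θ.
Hence tan θ = μ_s = 0.35, so θ = arctan(0.35) = 19.2900°.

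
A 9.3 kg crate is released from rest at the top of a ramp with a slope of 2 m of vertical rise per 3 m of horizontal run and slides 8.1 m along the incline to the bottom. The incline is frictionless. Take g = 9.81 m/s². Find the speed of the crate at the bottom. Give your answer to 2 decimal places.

The weight component along the incline is mg sin 33.69° = 50.607 N and the normal force is N = mg cos 33.69° = 75.910 N.
With no friction, a = g sin 33.69° = 5.4416 m/s².
Starting from rest over a distance of 8.1 m, v² = 2aL = 2 × 5.4416 × 8.1 = 88.1539, so v = 9.3890 m/s.

9.39 m/s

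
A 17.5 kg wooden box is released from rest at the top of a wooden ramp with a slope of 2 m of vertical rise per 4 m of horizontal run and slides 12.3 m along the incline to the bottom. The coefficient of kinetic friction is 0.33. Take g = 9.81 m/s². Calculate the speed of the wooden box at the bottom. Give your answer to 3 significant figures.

6.06 m/s

The weight component along the incline is mg sin 26.57° = 76.775 N and the normal force is N = mg cos 26.57° = 153.551 N.
Friction up the slope is f = μN = 0.33 × 153.551 = 50.672 N, so the net downslope force is 76.775 − 50.672 = 26.103 N and a = 26.103 / 17.5 = 1.4916 m/s².
Starting from rest over a distance of 12.3 m, v² = 2aL = 2 × 1.4916 × 12.3 = 36.6934, so v = 6.0575 m/s.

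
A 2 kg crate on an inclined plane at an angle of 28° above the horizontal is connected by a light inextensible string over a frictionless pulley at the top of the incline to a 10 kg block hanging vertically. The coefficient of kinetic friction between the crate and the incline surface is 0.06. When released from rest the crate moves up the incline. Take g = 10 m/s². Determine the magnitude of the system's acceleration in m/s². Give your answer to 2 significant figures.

7.5 m/s²

For the crate on the incline: the weight component along the slope is m₁g sin 28° = 2 × 10 × 0.4695 = 9.390 N and the normal force is N = m₁g cos 28° = 17.659 N.
Kinetic friction opposes the crate's motion up the incline: f = μN = 0.06 × 17.659 = 1.060 N acting down the slope.
Newton's second law for the crate (up-slope positive): T − 9.390 − 1.060 = 2 a. For the hanging block (downward positive): 10 × 10 − T = 10 a.
Adding the two equations eliminates T: 89.550 = 12 a, so a = 7.4625 m/s².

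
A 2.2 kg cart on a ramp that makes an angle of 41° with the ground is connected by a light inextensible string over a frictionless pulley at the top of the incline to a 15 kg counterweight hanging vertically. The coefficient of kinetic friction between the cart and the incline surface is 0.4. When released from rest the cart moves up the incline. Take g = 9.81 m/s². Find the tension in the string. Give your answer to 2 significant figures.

37 N

For the cart on the incline: the weight component along the slope is m₁g sin 41° = 2.2 × 9.81 × 0.6561 = 14.160 N and the normal force is N = m₁g cos 41° = 16.288 N.
Kinetic friction opposes the cart's motion up the incline: f = μN = 0.4 × 16.288 = 6.515 N acting down the slope.
Newton's second law for the cart (up-slope positive): T − 14.160 − 6.515 = 2.2 a. For the hanging counterweight (downward positive): 15 × 9.81 − T = 15 a.
Adding the two equations eliminates T: 126.475 = 17.2 a, so a = 7.3532 m/s².
Then from the hanging counterweight's equation, T = 15 × (9.81 − 7.3532) = 36.852 N.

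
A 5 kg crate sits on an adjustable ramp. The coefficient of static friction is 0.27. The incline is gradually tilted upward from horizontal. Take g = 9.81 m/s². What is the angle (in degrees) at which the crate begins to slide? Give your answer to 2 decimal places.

15.11°

At the threshold of sliding, static friction is at its maximum μ_s N and exactly balances the weight component along the incline: mg sin θ = μ_s mg cos θ.
Hence tan θ = μ_s = 0.27, so θ = arctan(0.27) = 15.1096°.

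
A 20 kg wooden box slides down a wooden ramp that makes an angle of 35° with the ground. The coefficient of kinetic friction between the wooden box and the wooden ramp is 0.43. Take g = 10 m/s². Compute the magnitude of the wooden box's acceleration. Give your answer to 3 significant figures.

2.21 m/s²

Resolving the weight along the incline: the component pulling the wooden box down the slope is mg sin 35° = 20 × 10 × 0.5736 = 114.720 N, and the normal force is N = mg cos 35° = 20 × 10 × 0.8192 = 163.840 N.
Kinetic friction acts up the slope with magnitude f = μN = 0.43 × 163.840 = 70.451 N.
Net force along the incline is 114.720 − 70.451 = 44.269 N, so a = 44.269 / 20 = 2.2134 m/s².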